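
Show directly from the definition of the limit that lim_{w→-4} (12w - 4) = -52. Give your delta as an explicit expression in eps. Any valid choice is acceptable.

Let eps > 0. We need delta > 0 so that 0 < |w + 4| < delta implies |(12w - 4) + 52| < eps.
|(12w - 4) + 52| = |12w + 48| = 12|w + 4|.
So 12|w + 4| < eps exactly when |w + 4| < eps/12.
Choosing delta = eps/12 gives |(12w - 4) + 52| = 12|w + 4| < eps whenever |w + 4| < delta.

delta = eps/12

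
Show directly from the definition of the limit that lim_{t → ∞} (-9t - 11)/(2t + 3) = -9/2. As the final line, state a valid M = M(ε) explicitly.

M = (5/4)/ε

Let ε > 0. We seek M > 0 such that t > M implies |(-9t - 11)/(2t + 3) + 9/2| < ε.
(-9t - 11)/(2t + 3) + 9/2 = (2(-9t - 11) − (-9)(2t + 3)) / (2(2t + 3)) = 5/(2(2t + 3)).
For t > 0 we have 2t + 3 > 2t, so |(-9t - 11)/(2t + 3) + 9/2| = 5/(2(2t + 3)) < 5/(2·2t) = (5/4)/t.
Thus |(-9t - 11)/(2t + 3) + 9/2| < ε whenever t > (5/4)/ε.
Take M = (5/4)/ε. If t > M then |(-9t - 11)/(2t + 3) + 9/2| < (5/4)/t < ε.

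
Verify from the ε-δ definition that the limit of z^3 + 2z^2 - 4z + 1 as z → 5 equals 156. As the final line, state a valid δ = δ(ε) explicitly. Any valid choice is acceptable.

δ = min(1, ε/109)

Let ε > 0. We want δ > 0 such that 0 < |z − 5| < δ implies |(z^3 + 2z^2 - 4z + 1) − 156| < ε.
(z^3 + 2z^2 - 4z + 1) − 156 = z^3 + 2z^2 - 4z - 155 = (z − 5)(z^2 + 7z + 31).
So |(z^3 + 2z^2 - 4z + 1) − 156| = |z − 5|·|z^2 + 7z + 31|.
Require δ ≤ 1. Then |z − 5| < 1 gives |z| < 6, and by the triangle inequality |z^2 + 7z + 31| ≤ 6^2 + 7·6 + 31 = 109.
Hence |(z^3 + 2z^2 - 4z + 1) − 156| ≤ 109|z − 5| < ε provided |z − 5| < ε/109.
Take δ = min(1, ε/109). Then 0 < |z − 5| < δ gives both |z − 5| < 1 and |z − 5| < ε/109, so |(z^3 + 2z^2 - 4z + 1) − 156| < ε.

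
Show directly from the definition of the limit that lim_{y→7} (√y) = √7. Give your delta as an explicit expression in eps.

delta = min(7, √7·eps)

Suppose eps > 0. We want delta > 0 such that 0 < |y − 7| < delta implies |√y − √7| < eps.
Rationalise: √y − √7 = (y − 7)/(√y + √7), so |√y − √7| = |y − 7|/(√y + √7).
Restrict delta ≤ 7 so that |y − 7| < 7 forces y > 0, and then √y + √7 > √7.
Hence |√y − √7| < |y − 7|/√7, which is < eps once |y − 7| < √7·eps.
Take delta = min(7, √7·eps). If 0 < |y − 7| < delta then y > 0 and |√y − √7| < |y − 7|/√7 < eps.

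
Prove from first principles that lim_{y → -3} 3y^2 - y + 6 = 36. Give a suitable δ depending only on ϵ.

Suppose ϵ > 0. We want δ > 0 such that 0 < |y + 3| < δ implies |(3y^2 - y + 6) − 36| < ϵ.
(3y^2 - y + 6) − 36 = 3y^2 - y - 30 = (y + 3)(3y - 10).
So |(3y^2 - y + 6) − 36| = |y + 3|·|3y - 10|.
Require δ ≤ 1. Then |y + 3| < 1 gives |y| < 4, and by the triangle inequality |3y - 10| ≤ 3·4 + 10 = 22.
Hence |(3y^2 - y + 6) − 36| ≤ 22|y + 3| < ϵ provided |y + 3| < ϵ/22.
Choosing δ = min(1, ϵ/22) ensures both conditions, hence |(3y^2 - y + 6) − 36| < ϵ.

δ = min(1, ϵ/22)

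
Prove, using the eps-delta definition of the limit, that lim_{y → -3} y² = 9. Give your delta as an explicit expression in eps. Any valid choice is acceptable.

delta = min(1, eps/7)

Suppose eps > 0. We seek delta > 0 with 0 < |y + 3| < delta ⇒ |y² − 9| < eps.
Factor: y² − 9 = (y + 3)(y - 3), so |y² − 9| = |y + 3|·|y - 3|.
Restrict delta ≤ 1. Then |y + 3| < 1 gives |y| < 4, so by the triangle inequality |y - 3| ≤ 4 + 3 = 7.
Hence |y² − 9| ≤ 7|y + 3|, which is < eps once |y + 3| < eps/7.
Take delta = min(1, eps/7). If 0 < |y + 3| < delta then both bounds hold and |y² − 9| ≤ 7|y + 3| < 7·(eps/7) = eps.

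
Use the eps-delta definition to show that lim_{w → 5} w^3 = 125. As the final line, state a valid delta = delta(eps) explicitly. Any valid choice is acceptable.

Let eps > 0. We seek delta > 0 with 0 < |w − 5| < delta ⇒ |w^3 − 125| < eps.
Factor: w^3 − 125 = (w − 5)(w^2 + 5w + 25), so |w^3 − 125| = |w − 5|·|w^2 + 5w + 25|.
Impose delta ≤ 1 so that |w| < 6; then |w^2 + 5w + 25| ≤ 91.
Hence |w^3 − 125| ≤ 91|w − 5|, which is < eps once |w − 5| < eps/91.
Take delta = min(1, eps/91). If 0 < |w − 5| < delta then both bounds hold and |w^3 − 125| ≤ 91|w − 5| < 91·(eps/91) = eps.

delta = min(1, eps/91)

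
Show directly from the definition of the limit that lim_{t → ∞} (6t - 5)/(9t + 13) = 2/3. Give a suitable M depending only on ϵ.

M = (41/27)/ϵ

Let ϵ > 0 be given. We seek M > 0 such that t > M implies |(6t - 5)/(9t + 13) − (2/3)| < ϵ.
(6t - 5)/(9t + 13) − (2/3) = (9(6t - 5) − 6(9t + 13)) / (9(9t + 13)) = -123/(9(9t + 13)).
For t > 0 we have 9t + 13 > 9t, so |(6t - 5)/(9t + 13) − (2/3)| = 123/(9(9t + 13)) < 123/(9·9t) = (41/27)/t.
Thus |(6t - 5)/(9t + 13) − (2/3)| < ϵ whenever t > (41/27)/ϵ.
Take M = (41/27)/ϵ. If t > M then |(6t - 5)/(9t + 13) − (2/3)| < (41/27)/t < ϵ.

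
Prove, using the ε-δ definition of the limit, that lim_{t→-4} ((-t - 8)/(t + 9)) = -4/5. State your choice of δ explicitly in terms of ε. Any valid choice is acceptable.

δ = min(5/2, (25/2)ε)

Let ε > 0. We want δ > 0 with 0 < |t + 4| < δ ⇒ |(-t - 8)/(t + 9) + 4/5| < ε.
Combining over a common denominator, (-t - 8)/(t + 9) + 4/5 = [(-t - 8)·5 − (-4)·(t + 9)] / [5·(t + 9)] = -1(t + 4) / (5(t + 9)).
So |(-t - 8)/(t + 9) + 4/5| = |t + 4| / (5·|t + 9|).
Require δ ≤ 5/2, so |t + 9| ≥ |5| − |t + 4| > 5 − 5/2 = 5/2.
Hence |(-t - 8)/(t + 9) + 4/5| < |t + 4|/(5·(5/2)) = (2/25)|t + 4|, which is < ε once |t + 4| < (25/2)ε.
Take δ = min(5/2, (25/2)ε). Then 0 < |t + 4| < δ forces both bounds, so |(-t - 8)/(t + 9) + 4/5| < ε.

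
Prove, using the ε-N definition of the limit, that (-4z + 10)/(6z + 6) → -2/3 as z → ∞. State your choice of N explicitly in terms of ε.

Let ε > 0. We seek N > 0 such that z > N implies |(-4z + 10)/(6z + 6) + 2/3| < ε.
(-4z + 10)/(6z + 6) + 2/3 = (6(-4z + 10) − (-4)(6z + 6)) / (6(6z + 6)) = 84/(6(6z + 6)).
For z > 0 we have 6z + 6 > 6z, so |(-4z + 10)/(6z + 6) + 2/3| = 84/(6(6z + 6)) < 84/(6·6z) = (7/3)/z.
Thus |(-4z + 10)/(6z + 6) + 2/3| < ε whenever z > (7/3)/ε.
Take N = (7/3)/ε. If z > N then |(-4z + 10)/(6z + 6) + 2/3| < (7/3)/z < ε.

N = (7/3)/ε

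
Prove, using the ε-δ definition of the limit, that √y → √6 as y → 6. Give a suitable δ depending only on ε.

δ = min(6, √6·ε)

Suppose ε > 0. We want δ > 0 such that 0 < |y − 6| < δ implies |√y − √6| < ε.
Multiplying by the conjugate, |√y − √6| = |y − 6|/(√y + √6).
Restrict δ ≤ 6 so that |y − 6| < 6 forces y > 0, and then √y + √6 > √6.
Hence |√y − √6| < |y − 6|/√6, which is < ε once |y − 6| < √6·ε.
Take δ = min(6, √6·ε). If 0 < |y − 6| < δ then y > 0 and |√y − √6| < |y − 6|/√6 < ε.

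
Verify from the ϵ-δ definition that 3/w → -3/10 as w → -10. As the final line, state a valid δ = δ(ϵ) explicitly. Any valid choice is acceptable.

δ = min(5, (50/3)ϵ)

Let ϵ > 0 be given. We seek δ > 0 such that 0 < |w + 10| < δ implies |3/w + 3/10| < ϵ.
|3/w + 3/10| = 3·|-10 − w|/(10·|w|) = 3|w + 10|/(10|w|).
Restrict δ ≤ 5. Then |w + 10| < 5 gives |w| > 5, so 10|w| > 50.
Then |3/w + 3/10| < 3|w + 10|/50, which is < ϵ when |w + 10| < (50/3)ϵ.
Take δ = min(5, (50/3)ϵ). Then 0 < |w + 10| < δ gives both |w + 10| < 5 and |w + 10| < (50/3)ϵ, so |3/w + 3/10| < ϵ.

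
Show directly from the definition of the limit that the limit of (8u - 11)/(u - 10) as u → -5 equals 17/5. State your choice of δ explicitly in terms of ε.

Fix ε > 0. We want δ > 0 with 0 < |u + 5| < δ ⇒ |(8u - 11)/(u - 10) − (17/5)| < ε.
Combining over a common denominator, (8u - 11)/(u - 10) − (17/5) = [(8u - 11)·(-15) − (-51)·(u - 10)] / [(-15)·(u - 10)] = -69(u + 5) / ((-15)(u - 10)).
So |(8u - 11)/(u - 10) − (17/5)| = 69|u + 5| / (15·|u − 10|).
Require δ ≤ 15/2, so |u − 10| ≥ |-15| − |u + 5| > 15 − 15/2 = 15/2.
Hence |(8u - 11)/(u - 10) − (17/5)| < 69|u + 5|/(15·(15/2)) = (46/75)|u + 5|, which is < ε once |u + 5| < (75/46)ε.
Take δ = min(15/2, (75/46)ε). Then 0 < |u + 5| < δ forces both bounds, so |(8u - 11)/(u - 10) − (17/5)| < ε.

δ = min(15/2, (75/46)ε)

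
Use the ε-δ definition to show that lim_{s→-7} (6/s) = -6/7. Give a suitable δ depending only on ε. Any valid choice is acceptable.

δ = min(7/2, (49/12)ε)

Fix ε > 0. We seek δ > 0 such that 0 < |s + 7| < δ implies |6/s + 6/7| < ε.
|6/s + 6/7| = 6·|-7 − s|/(7·|s|) = 6|s + 7|/(7|s|).
Restrict δ ≤ 7/2. Then |s + 7| < 7/2 gives |s| > 7/2, so 7|s| > 49/2.
Then |6/s + 6/7| < 6|s + 7|/(49/2), which is < ε when |s + 7| < (49/12)ε.
Take δ = min(7/2, (49/12)ε). Then 0 < |s + 7| < δ gives both |s + 7| < 7/2 and |s + 7| < (49/12)ε, so |6/s + 6/7| < ε.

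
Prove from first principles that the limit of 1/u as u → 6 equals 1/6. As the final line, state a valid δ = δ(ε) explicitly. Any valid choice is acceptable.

δ = min(3, 18ε)

Fix ε > 0. We seek δ > 0 such that 0 < |u − 6| < δ implies |1/u − (1/6)| < ε.
|1/u − (1/6)| = |6 − u|/(6·|u|) = |u − 6|/(6|u|).
Require δ ≤ 3 so that |u| > 6 − 3 = 3, hence 6|u| > 18.
Then |1/u − (1/6)| < |u − 6|/18, which is < ε when |u − 6| < 18ε.
Take δ = min(3, 18ε). Then 0 < |u − 6| < δ gives both |u − 6| < 3 and |u − 6| < 18ε, so |1/u − (1/6)| < ε.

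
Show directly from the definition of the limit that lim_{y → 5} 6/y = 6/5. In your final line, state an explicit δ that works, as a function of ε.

Let ε > 0 be given. We seek δ > 0 such that 0 < |y − 5| < δ implies |6/y − (6/5)| < ε.
|6/y − (6/5)| = 6·|5 − y|/(5·|y|) = 6|y − 5|/(5|y|).
Restrict δ ≤ 5/2. Then |y − 5| < 5/2 gives |y| > 5/2, so 5|y| > 25/2.
Then |6/y − (6/5)| < 6|y − 5|/(25/2), which is < ε when |y − 5| < (25/12)ε.
Take δ = min(5/2, (25/12)ε). Then 0 < |y − 5| < δ gives both |y − 5| < 5/2 and |y − 5| < (25/12)ε, so |6/y − (6/5)| < ε.

δ = min(5/2, (25/12)ε)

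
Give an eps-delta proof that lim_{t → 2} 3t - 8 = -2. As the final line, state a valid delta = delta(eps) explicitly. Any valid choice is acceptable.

delta = eps/3

Let eps > 0. We need delta > 0 so that 0 < |t − 2| < delta implies |(3t - 8) + 2| < eps.
|(3t - 8) + 2| = |3t - 6| = 3|t − 2|.
Thus it suffices that |t − 2| < eps/3.
Take delta = eps/3. If 0 < |t − 2| < delta then |(3t - 8) + 2| = 3|t − 2| < 3·(eps/3) = eps.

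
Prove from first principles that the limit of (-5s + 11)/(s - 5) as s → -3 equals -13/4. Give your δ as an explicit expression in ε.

Let ε > 0. We want δ > 0 with 0 < |s + 3| < δ ⇒ |(-5s + 11)/(s - 5) + 13/4| < ε.
Combining over a common denominator, (-5s + 11)/(s - 5) + 13/4 = [(-5s + 11)·(-8) − 26·(s - 5)] / [(-8)·(s - 5)] = 14(s + 3) / ((-8)(s - 5)).
So |(-5s + 11)/(s - 5) + 13/4| = 14|s + 3| / (8·|s − 5|).
Require δ ≤ 4, so |s − 5| ≥ |-8| − |s + 3| > 8 − 4 = 4.
Hence |(-5s + 11)/(s - 5) + 13/4| < 14|s + 3|/(8·4) = (7/16)|s + 3|, which is < ε once |s + 3| < (16/7)ε.
Take δ = min(4, (16/7)ε). Then 0 < |s + 3| < δ forces both bounds, so |(-5s + 11)/(s - 5) + 13/4| < ε.

δ = min(4, (16/7)ε)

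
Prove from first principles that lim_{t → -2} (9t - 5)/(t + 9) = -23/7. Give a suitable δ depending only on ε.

Suppose ε > 0. We want δ > 0 with 0 < |t + 2| < δ ⇒ |(9t - 5)/(t + 9) + 23/7| < ε.
Combining over a common denominator, (9t - 5)/(t + 9) + 23/7 = [(9t - 5)·7 − (-23)·(t + 9)] / [7·(t + 9)] = 86(t + 2) / (7(t + 9)).
So |(9t - 5)/(t + 9) + 23/7| = 86|t + 2| / (7·|t + 9|).
Restrict δ ≤ 7/2. Then |t + 2| < 7/2 gives |t + 9| = |(t + 2) + 7| ≥ 7 − 7/2 = 7/2.
Hence |(9t - 5)/(t + 9) + 23/7| < 86|t + 2|/(7·(7/2)) = (172/49)|t + 2|, which is < ε once |t + 2| < (49/172)ε.
Take δ = min(7/2, (49/172)ε). Then 0 < |t + 2| < δ forces both bounds, so |(9t - 5)/(t + 9) + 23/7| < ε.

δ = min(7/2, (49/172)ε)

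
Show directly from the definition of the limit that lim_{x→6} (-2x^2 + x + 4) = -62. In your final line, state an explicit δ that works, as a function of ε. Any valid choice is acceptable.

δ = min(1, ε/25)

Let ε > 0 be given. We want δ > 0 such that 0 < |x − 6| < δ implies |(-2x^2 + x + 4) + 62| < ε.
(-2x^2 + x + 4) + 62 = -2x^2 + x + 66 = (x − 6)(-2x - 11).
So |(-2x^2 + x + 4) + 62| = |x − 6|·|-2x - 11|.
Assume first that |x − 6| < 1, so |x| < 7. Then |-2x - 11| ≤ 2·7 + 11 = 25.
Hence |(-2x^2 + x + 4) + 62| ≤ 25|x − 6| < ε provided |x − 6| < ε/25.
Choosing δ = min(1, ε/25) ensures both conditions, hence |(-2x^2 + x + 4) + 62| < ε.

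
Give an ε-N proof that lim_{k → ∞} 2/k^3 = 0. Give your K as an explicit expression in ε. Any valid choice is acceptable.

Suppose ε > 0. For k ≥ 1, |2/k^3 − 0| = 2/k^3.
2/k^3 < ε ⇔ k^3 > 2/ε ⇔ k > (2/ε)^{1/3}.
Take K = (2/ε)^{1/3}. Then k > K implies 2/k^3 < ε.

K = (2/ε)^{1/3}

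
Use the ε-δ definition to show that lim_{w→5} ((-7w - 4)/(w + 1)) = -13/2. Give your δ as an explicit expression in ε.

δ = min(3, 6ε)

Let ε > 0 be given. We want δ > 0 with 0 < |w − 5| < δ ⇒ |(-7w - 4)/(w + 1) + 13/2| < ε.
Combining over a common denominator, (-7w - 4)/(w + 1) + 13/2 = [(-7w - 4)·6 − (-39)·(w + 1)] / [6·(w + 1)] = -3(w − 5) / (6(w + 1)).
So |(-7w - 4)/(w + 1) + 13/2| = 3|w − 5| / (6·|w + 1|).
Restrict δ ≤ 3. Then |w − 5| < 3 gives |w + 1| = |(w − 5) + 6| ≥ 6 − 3 = 3.
Hence |(-7w - 4)/(w + 1) + 13/2| < 3|w − 5|/(6·3) = (1/6)|w − 5|, which is < ε once |w − 5| < 6ε.
Take δ = min(3, 6ε). Then 0 < |w − 5| < δ forces both bounds, so |(-7w - 4)/(w + 1) + 13/2| < ε.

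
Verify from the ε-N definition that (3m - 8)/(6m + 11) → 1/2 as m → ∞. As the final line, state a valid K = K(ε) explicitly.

K = (9/4)/ε

Let ε > 0 be given. For m ≥ 1, |(3m - 8)/(6m + 11) − (1/2)| = |-81|/(6(6m + 11)) = 81/(6(6m + 11)).
Since 6m + 11 ≥ 6m for m ≥ 1, this is ≤ 81/(6·6m) = (9/4)/m.
So |(3m - 8)/(6m + 11) − (1/2)| < ε whenever m > (9/4)/ε.
Take K = (9/4)/ε. If m > K then |(3m - 8)/(6m + 11) − (1/2)| ≤ (9/4)/m < ε.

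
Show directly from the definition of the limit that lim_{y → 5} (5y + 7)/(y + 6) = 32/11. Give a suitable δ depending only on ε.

Let ε > 0. We want δ > 0 with 0 < |y − 5| < δ ⇒ |(5y + 7)/(y + 6) − (32/11)| < ε.
Combining over a common denominator, (5y + 7)/(y + 6) − (32/11) = [(5y + 7)·11 − 32·(y + 6)] / [11·(y + 6)] = 23(y − 5) / (11(y + 6)).
So |(5y + 7)/(y + 6) − (32/11)| = 23|y − 5| / (11·|y + 6|).
Restrict δ ≤ 11/2. Then |y − 5| < 11/2 gives |y + 6| = |(y − 5) + 11| ≥ 11 − 11/2 = 11/2.
Hence |(5y + 7)/(y + 6) − (32/11)| < 23|y − 5|/(11·(11/2)) = (46/121)|y − 5|, which is < ε once |y − 5| < (121/46)ε.
Take δ = min(11/2, (121/46)ε). Then 0 < |y − 5| < δ forces both bounds, so |(5y + 7)/(y + 6) − (32/11)| < ε.

δ = min(11/2, (121/46)ε)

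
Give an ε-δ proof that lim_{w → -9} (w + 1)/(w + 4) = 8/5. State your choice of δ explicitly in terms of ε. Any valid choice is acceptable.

Let ε > 0 be given. We want δ > 0 with 0 < |w + 9| < δ ⇒ |(w + 1)/(w + 4) − (8/5)| < ε.
Combining over a common denominator, (w + 1)/(w + 4) − (8/5) = [(w + 1)·(-5) − (-8)·(w + 4)] / [(-5)·(w + 4)] = 3(w + 9) / ((-5)(w + 4)).
So |(w + 1)/(w + 4) − (8/5)| = 3|w + 9| / (5·|w + 4|).
Require δ ≤ 5/2, so |w + 4| ≥ |-5| − |w + 9| > 5 − 5/2 = 5/2.
Hence |(w + 1)/(w + 4) − (8/5)| < 3|w + 9|/(5·(5/2)) = (6/25)|w + 9|, which is < ε once |w + 9| < (25/6)ε.
Take δ = min(5/2, (25/6)ε). Then 0 < |w + 9| < δ forces both bounds, so |(w + 1)/(w + 4) − (8/5)| < ε.

δ = min(5/2, (25/6)ε)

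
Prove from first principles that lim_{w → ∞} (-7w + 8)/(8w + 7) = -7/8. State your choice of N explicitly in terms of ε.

N = (113/64)/ε

Let ε > 0 be given. We seek N > 0 such that w > N implies |(-7w + 8)/(8w + 7) + 7/8| < ε.
(-7w + 8)/(8w + 7) + 7/8 = (8(-7w + 8) − (-7)(8w + 7)) / (8(8w + 7)) = 113/(8(8w + 7)).
For w > 0 we have 8w + 7 > 8w, so |(-7w + 8)/(8w + 7) + 7/8| = 113/(8(8w + 7)) < 113/(8·8w) = (113/64)/w.
Thus |(-7w + 8)/(8w + 7) + 7/8| < ε whenever w > (113/64)/ε.
Take N = (113/64)/ε. If w > N then |(-7w + 8)/(8w + 7) + 7/8| < (113/64)/w < ε.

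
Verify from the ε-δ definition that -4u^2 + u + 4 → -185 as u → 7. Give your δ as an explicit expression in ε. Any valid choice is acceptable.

δ = min(1, ε/59)

Let ε > 0. We want δ > 0 such that 0 < |u − 7| < δ implies |(-4u^2 + u + 4) + 185| < ε.
(-4u^2 + u + 4) + 185 = -4u^2 + u + 189 = (u − 7)(-4u - 27).
So |(-4u^2 + u + 4) + 185| = |u − 7|·|-4u - 27|.
Assume first that |u − 7| < 1, so |u| < 8. Then |-4u - 27| ≤ 4·8 + 27 = 59.
Hence |(-4u^2 + u + 4) + 185| ≤ 59|u − 7| < ε provided |u − 7| < ε/59.
Choosing δ = min(1, ε/59) ensures both conditions, hence |(-4u^2 + u + 4) + 185| < ε.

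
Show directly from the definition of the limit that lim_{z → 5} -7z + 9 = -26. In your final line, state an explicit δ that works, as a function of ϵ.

δ = ϵ/7

Suppose ϵ > 0. We need δ > 0 so that 0 < |z − 5| < δ implies |(-7z + 9) + 26| < ϵ.
Since (-7z + 9) + 26 = -7(z − 5), we have |(-7z + 9) + 26| = 7|z − 5|.
So 7|z − 5| < ϵ exactly when |z − 5| < ϵ/7.
Choosing δ = ϵ/7 gives |(-7z + 9) + 26| = 7|z − 5| < ϵ whenever |z − 5| < δ.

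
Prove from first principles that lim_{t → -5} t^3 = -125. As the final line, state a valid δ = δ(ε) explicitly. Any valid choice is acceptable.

Suppose ε > 0. We seek δ > 0 with 0 < |t + 5| < δ ⇒ |t^3 + 125| < ε.
Factor: t^3 + 125 = (t + 5)(t^2 - 5t + 25), so |t^3 + 125| = |t + 5|·|t^2 - 5t + 25|.
Restrict δ ≤ 1. Then |t + 5| < 1 gives |t| < 6, so by the triangle inequality |t^2 - 5t + 25| ≤ 6^2 + 5·6 + 25 = 91.
Hence |t^3 + 125| ≤ 91|t + 5|, which is < ε once |t + 5| < ε/91.
Take δ = min(1, ε/91). If 0 < |t + 5| < δ then both bounds hold and |t^3 + 125| ≤ 91|t + 5| < 91·(ε/91) = ε.

δ = min(1, ε/91)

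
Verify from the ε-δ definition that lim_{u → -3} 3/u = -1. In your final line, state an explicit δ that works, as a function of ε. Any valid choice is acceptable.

Suppose ε > 0. We seek δ > 0 such that 0 < |u + 3| < δ implies |3/u + 1| < ε.
|3/u + 1| = 3·|-3 − u|/(3·|u|) = 3|u + 3|/(3|u|).
Require δ ≤ 3/2 so that |u| > 3 − 3/2 = 3/2, hence 3|u| > 9/2.
Then |3/u + 1| < 3|u + 3|/(9/2), which is < ε when |u + 3| < (3/2)ε.
Take δ = min(3/2, (3/2)ε). Then 0 < |u + 3| < δ gives both |u + 3| < 3/2 and |u + 3| < (3/2)ε, so |3/u + 1| < ε.

δ = min(3/2, (3/2)ε)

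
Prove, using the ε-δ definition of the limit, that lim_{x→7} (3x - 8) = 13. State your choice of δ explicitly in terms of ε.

Let ε > 0 be given. We need δ > 0 so that 0 < |x − 7| < δ implies |(3x - 8) − 13| < ε.
|(3x - 8) − 13| = |3x - 21| = 3|x − 7|.
So 3|x − 7| < ε exactly when |x − 7| < ε/3.
Take δ = ε/3. If 0 < |x − 7| < δ then |(3x - 8) − 13| = 3|x − 7| < 3·(ε/3) = ε.

δ = ε/3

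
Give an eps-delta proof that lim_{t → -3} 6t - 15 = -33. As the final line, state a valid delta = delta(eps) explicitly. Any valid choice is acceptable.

delta = eps/6

Fix eps > 0. We need delta > 0 so that 0 < |t + 3| < delta implies |(6t - 15) + 33| < eps.
Since (6t - 15) + 33 = 6(t + 3), we have |(6t - 15) + 33| = 6|t + 3|.
So 6|t + 3| < eps exactly when |t + 3| < eps/6.
Take delta = eps/6. If 0 < |t + 3| < delta then |(6t - 15) + 33| = 6|t + 3| < 6·(eps/6) = eps.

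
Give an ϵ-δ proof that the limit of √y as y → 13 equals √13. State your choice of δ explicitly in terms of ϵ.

δ = min(13, √13·ϵ)

Fix ϵ > 0. We want δ > 0 such that 0 < |y − 13| < δ implies |√y − √13| < ϵ.
Multiplying by the conjugate, |√y − √13| = |y − 13|/(√y + √13).
Restrict δ ≤ 13 so that |y − 13| < 13 forces y > 0, and then √y + √13 > √13.
Hence |√y − √13| < |y − 13|/√13, which is < ϵ once |y − 13| < √13·ϵ.
Take δ = min(13, √13·ϵ). If 0 < |y − 13| < δ then y > 0 and |√y − √13| < |y − 13|/√13 < ϵ.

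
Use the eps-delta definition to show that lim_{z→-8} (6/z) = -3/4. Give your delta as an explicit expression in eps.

delta = min(4, (16/3)eps)

Suppose eps > 0. We seek delta > 0 such that 0 < |z + 8| < delta implies |6/z + 3/4| < eps.
|6/z + 3/4| = 6·|-8 − z|/(8·|z|) = 6|z + 8|/(8|z|).
Require delta ≤ 4 so that |z| > 8 − 4 = 4, hence 8|z| > 32.
Then |6/z + 3/4| < 6|z + 8|/32, which is < eps when |z + 8| < (16/3)eps.
Take delta = min(4, (16/3)eps). Then 0 < |z + 8| < delta gives both |z + 8| < 4 and |z + 8| < (16/3)eps, so |6/z + 3/4| < eps.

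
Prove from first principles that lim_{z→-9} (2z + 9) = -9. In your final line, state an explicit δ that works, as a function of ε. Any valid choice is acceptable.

Suppose ε > 0. We need δ > 0 so that 0 < |z + 9| < δ implies |(2z + 9) + 9| < ε.
Since (2z + 9) + 9 = 2(z + 9), we have |(2z + 9) + 9| = 2|z + 9|.
So 2|z + 9| < ε exactly when |z + 9| < ε/2.
Take δ = ε/2. If 0 < |z + 9| < δ then |(2z + 9) + 9| = 2|z + 9| < 2·(ε/2) = ε.

δ = ε/2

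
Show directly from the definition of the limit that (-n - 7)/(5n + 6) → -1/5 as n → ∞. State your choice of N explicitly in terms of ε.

Suppose ε > 0. For n ≥ 1, |(-n - 7)/(5n + 6) + 1/5| = |-29|/(5(5n + 6)) = 29/(5(5n + 6)).
Since 5n + 6 ≥ 5n for n ≥ 1, this is ≤ 29/(5·5n) = (29/25)/n.
So |(-n - 7)/(5n + 6) + 1/5| < ε whenever n > (29/25)/ε.
Take N = (29/25)/ε. If n > N then |(-n - 7)/(5n + 6) + 1/5| ≤ (29/25)/n < ε.

N = (29/25)/ε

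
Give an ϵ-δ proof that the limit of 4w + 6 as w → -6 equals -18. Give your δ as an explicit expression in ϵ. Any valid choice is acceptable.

Let ϵ > 0 be given. We need δ > 0 so that 0 < |w + 6| < δ implies |(4w + 6) + 18| < ϵ.
Since (4w + 6) + 18 = 4(w + 6), we have |(4w + 6) + 18| = 4|w + 6|.
So 4|w + 6| < ϵ exactly when |w + 6| < ϵ/4.
Take δ = ϵ/4. If 0 < |w + 6| < δ then |(4w + 6) + 18| = 4|w + 6| < 4·(ϵ/4) = ϵ.

δ = ϵ/4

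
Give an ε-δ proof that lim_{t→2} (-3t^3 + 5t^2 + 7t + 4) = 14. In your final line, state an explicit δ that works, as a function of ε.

Let ε > 0. We want δ > 0 such that 0 < |t − 2| < δ implies |(-3t^3 + 5t^2 + 7t + 4) − 14| < ε.
(-3t^3 + 5t^2 + 7t + 4) − 14 = -3t^3 + 5t^2 + 7t - 10 = (t − 2)(-3t^2 - t + 5).
So |(-3t^3 + 5t^2 + 7t + 4) − 14| = |t − 2|·|-3t^2 - t + 5|.
Assume first that |t − 2| < 2, so |t| < 4. Then |-3t^2 - t + 5| ≤ 3·4^2 + 4 + 5 = 57.
Hence |(-3t^3 + 5t^2 + 7t + 4) − 14| ≤ 57|t − 2| < ε provided |t − 2| < ε/57.
Choosing δ = min(2, ε/57) ensures both conditions, hence |(-3t^3 + 5t^2 + 7t + 4) − 14| < ε.

δ = min(2, ε/57)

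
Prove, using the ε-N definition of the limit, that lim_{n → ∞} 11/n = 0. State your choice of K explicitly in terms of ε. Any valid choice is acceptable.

Suppose ε > 0. For n ≥ 1, |11/n − 0| = 11/(n) ≤ 11/n.
We need 11/n < ε, i.e. n > 11/ε.
Take K = 11/ε. If n > K then |11/n| ≤ 11/n < ε.

K = 11/ε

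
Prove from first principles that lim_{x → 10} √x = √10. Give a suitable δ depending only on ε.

δ = min(10, √10·ε)

Suppose ε > 0. We want δ > 0 such that 0 < |x − 10| < δ implies |√x − √10| < ε.
Rationalise: √x − √10 = (x − 10)/(√x + √10), so |√x − √10| = |x − 10|/(√x + √10).
Restrict δ ≤ 10 so that |x − 10| < 10 forces x > 0, and then √x + √10 > √10.
Hence |√x − √10| < |x − 10|/√10, which is < ε once |x − 10| < √10·ε.
Take δ = min(10, √10·ε). If 0 < |x − 10| < δ then x > 0 and |√x − √10| < |x − 10|/√10 < ε.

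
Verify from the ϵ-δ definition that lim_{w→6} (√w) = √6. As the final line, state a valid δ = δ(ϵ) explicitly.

Let ϵ > 0. We want δ > 0 such that 0 < |w − 6| < δ implies |√w − √6| < ϵ.
Rationalise: √w − √6 = (w − 6)/(√w + √6), so |√w − √6| = |w − 6|/(√w + √6).
Restrict δ ≤ 6 so that |w − 6| < 6 forces w > 0, and then √w + √6 > √6.
Hence |√w − √6| < |w − 6|/√6, which is < ϵ once |w − 6| < √6·ϵ.
Take δ = min(6, √6·ϵ). If 0 < |w − 6| < δ then w > 0 and |√w − √6| < |w − 6|/√6 < ϵ.

δ = min(6, √6·ϵ)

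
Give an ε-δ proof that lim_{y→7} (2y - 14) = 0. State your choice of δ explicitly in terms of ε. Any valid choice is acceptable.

Suppose ε > 0. We need δ > 0 so that 0 < |y − 7| < δ implies |(2y - 14)| < ε.
Since (2y - 14) = 2(y − 7), we have |(2y - 14)| = 2|y − 7|.
So 2|y − 7| < ε exactly when |y − 7| < ε/2.
Take δ = ε/2. If 0 < |y − 7| < δ then |(2y - 14)| = 2|y − 7| < 2·(ε/2) = ε.

δ = ε/2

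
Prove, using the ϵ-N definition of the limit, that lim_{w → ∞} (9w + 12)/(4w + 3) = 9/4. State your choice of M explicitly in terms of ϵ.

M = (21/16)/ϵ

Let ϵ > 0 be given. We seek M > 0 such that w > M implies |(9w + 12)/(4w + 3) − (9/4)| < ϵ.
(9w + 12)/(4w + 3) − (9/4) = (4(9w + 12) − 9(4w + 3)) / (4(4w + 3)) = 21/(4(4w + 3)).
For w > 0 we have 4w + 3 > 4w, so |(9w + 12)/(4w + 3) − (9/4)| = 21/(4(4w + 3)) < 21/(4·4w) = (21/16)/w.
Thus |(9w + 12)/(4w + 3) − (9/4)| < ϵ whenever w > (21/16)/ϵ.
Take M = (21/16)/ϵ. If w > M then |(9w + 12)/(4w + 3) − (9/4)| < (21/16)/w < ϵ.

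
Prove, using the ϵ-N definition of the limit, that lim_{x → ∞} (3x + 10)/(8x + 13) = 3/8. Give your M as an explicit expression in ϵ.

M = (41/64)/ϵ

Fix ϵ > 0. We seek M > 0 such that x > M implies |(3x + 10)/(8x + 13) − (3/8)| < ϵ.
(3x + 10)/(8x + 13) − (3/8) = (8(3x + 10) − 3(8x + 13)) / (8(8x + 13)) = 41/(8(8x + 13)).
For x > 0 we have 8x + 13 > 8x, so |(3x + 10)/(8x + 13) − (3/8)| = 41/(8(8x + 13)) < 41/(8·8x) = (41/64)/x.
Thus |(3x + 10)/(8x + 13) − (3/8)| < ϵ whenever x > (41/64)/ϵ.
Take M = (41/64)/ϵ. If x > M then |(3x + 10)/(8x + 13) − (3/8)| < (41/64)/x < ϵ.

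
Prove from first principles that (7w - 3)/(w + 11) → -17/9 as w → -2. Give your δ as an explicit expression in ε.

δ = min(9/2, (81/160)ε)

Let ε > 0. We want δ > 0 with 0 < |w + 2| < δ ⇒ |(7w - 3)/(w + 11) + 17/9| < ε.
Combining over a common denominator, (7w - 3)/(w + 11) + 17/9 = [(7w - 3)·9 − (-17)·(w + 11)] / [9·(w + 11)] = 80(w + 2) / (9(w + 11)).
So |(7w - 3)/(w + 11) + 17/9| = 80|w + 2| / (9·|w + 11|).
Require δ ≤ 9/2, so |w + 11| ≥ |9| − |w + 2| > 9 − 9/2 = 9/2.
Hence |(7w - 3)/(w + 11) + 17/9| < 80|w + 2|/(9·(9/2)) = (160/81)|w + 2|, which is < ε once |w + 2| < (81/160)ε.
Take δ = min(9/2, (81/160)ε). Then 0 < |w + 2| < δ forces both bounds, so |(7w - 3)/(w + 11) + 17/9| < ε.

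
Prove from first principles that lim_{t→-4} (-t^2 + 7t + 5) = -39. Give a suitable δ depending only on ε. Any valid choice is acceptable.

δ = min(2, ε/17)

Fix ε > 0. We want δ > 0 such that 0 < |t + 4| < δ implies |(-t^2 + 7t + 5) + 39| < ε.
(-t^2 + 7t + 5) + 39 = -t^2 + 7t + 44 = (t + 4)(-t + 11).
So |(-t^2 + 7t + 5) + 39| = |t + 4|·|-t + 11|.
Require δ ≤ 2. Then |t + 4| < 2 gives |t| < 6, and by the triangle inequality |-t + 11| ≤ 6 + 11 = 17.
Hence |(-t^2 + 7t + 5) + 39| ≤ 17|t + 4| < ε provided |t + 4| < ε/17.
Choosing δ = min(2, ε/17) ensures both conditions, hence |(-t^2 + 7t + 5) + 39| < ε.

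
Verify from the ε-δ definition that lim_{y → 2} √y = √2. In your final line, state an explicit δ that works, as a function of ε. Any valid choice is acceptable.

Suppose ε > 0. We want δ > 0 such that 0 < |y − 2| < δ implies |√y − √2| < ε.
Multiplying by the conjugate, |√y − √2| = |y − 2|/(√y + √2).
Restrict δ ≤ 2 so that |y − 2| < 2 forces y > 0, and then √y + √2 > √2.
Hence |√y − √2| < |y − 2|/√2, which is < ε once |y − 2| < √2·ε.
Take δ = min(2, √2·ε). If 0 < |y − 2| < δ then y > 0 and |√y − √2| < |y − 2|/√2 < ε.

δ = min(2, √2·ε)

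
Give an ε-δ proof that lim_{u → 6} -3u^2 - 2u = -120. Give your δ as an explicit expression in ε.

δ = min(2, ε/44)

Fix ε > 0. We want δ > 0 such that 0 < |u − 6| < δ implies |(-3u^2 - 2u) + 120| < ε.
(-3u^2 - 2u) + 120 = -3u^2 - 2u + 120 = (u − 6)(-3u - 20).
So |(-3u^2 - 2u) + 120| = |u − 6|·|-3u - 20|.
Require δ ≤ 2. Then |u − 6| < 2 gives |u| < 8, and by the triangle inequality |-3u - 20| ≤ 3·8 + 20 = 44.
Hence |(-3u^2 - 2u) + 120| ≤ 44|u − 6| < ε provided |u − 6| < ε/44.
Take δ = min(2, ε/44). Then 0 < |u − 6| < δ gives both |u − 6| < 2 and |u − 6| < ε/44, so |(-3u^2 - 2u) + 120| < ε.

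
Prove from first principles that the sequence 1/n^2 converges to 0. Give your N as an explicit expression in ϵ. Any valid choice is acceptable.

Let ϵ > 0. For n ≥ 1, |1/n^2 − 0| = 1/n^2.
1/n^2 < ϵ ⇔ n^2 > 1/ϵ ⇔ n > (1/ϵ)^{1/2}.
Take N = (1/ϵ)^{1/2}. Then n > N implies 1/n^2 < ϵ.

N = (1/ϵ)^{1/2}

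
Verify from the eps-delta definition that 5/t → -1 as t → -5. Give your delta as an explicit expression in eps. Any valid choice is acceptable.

Let eps > 0. We seek delta > 0 such that 0 < |t + 5| < delta implies |5/t + 1| < eps.
|5/t + 1| = 5·|-5 − t|/(5·|t|) = 5|t + 5|/(5|t|).
Restrict delta ≤ 5/2. Then |t + 5| < 5/2 gives |t| > 5/2, so 5|t| > 25/2.
Then |5/t + 1| < 5|t + 5|/(25/2), which is < eps when |t + 5| < (5/2)eps.
Take delta = min(5/2, (5/2)eps). Then 0 < |t + 5| < delta gives both |t + 5| < 5/2 and |t + 5| < (5/2)eps, so |5/t + 1| < eps.

delta = min(5/2, (5/2)eps)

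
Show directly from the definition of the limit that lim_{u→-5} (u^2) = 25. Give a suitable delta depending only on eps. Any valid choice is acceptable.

Let eps > 0. We seek delta > 0 with 0 < |u + 5| < delta ⇒ |u^2 − 25| < eps.
Factor: u^2 − 25 = (u + 5)(u - 5), so |u^2 − 25| = |u + 5|·|u - 5|.
Restrict delta ≤ 1. Then |u + 5| < 1 gives |u| < 6, so by the triangle inequality |u - 5| ≤ 6 + 5 = 11.
Hence |u^2 − 25| ≤ 11|u + 5|, which is < eps once |u + 5| < eps/11.
Take delta = min(1, eps/11). If 0 < |u + 5| < delta then both bounds hold and |u^2 − 25| ≤ 11|u + 5| < 11·(eps/11) = eps.

delta = min(1, eps/11)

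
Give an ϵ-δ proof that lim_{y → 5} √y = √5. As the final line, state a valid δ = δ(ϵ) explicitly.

δ = min(5, √5·ϵ)

Fix ϵ > 0. We want δ > 0 such that 0 < |y − 5| < δ implies |√y − √5| < ϵ.
Rationalise: √y − √5 = (y − 5)/(√y + √5), so |√y − √5| = |y − 5|/(√y + √5).
Restrict δ ≤ 5 so that |y − 5| < 5 forces y > 0, and then √y + √5 > √5.
Hence |√y − √5| < |y − 5|/√5, which is < ϵ once |y − 5| < √5·ϵ.
Take δ = min(5, √5·ϵ). If 0 < |y − 5| < δ then y > 0 and |√y − √5| < |y − 5|/√5 < ϵ.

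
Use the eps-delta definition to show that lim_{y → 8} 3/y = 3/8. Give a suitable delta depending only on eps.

Fix eps > 0. We seek delta > 0 such that 0 < |y − 8| < delta implies |3/y − (3/8)| < eps.
|3/y − (3/8)| = 3·|8 − y|/(8·|y|) = 3|y − 8|/(8|y|).
Restrict delta ≤ 4. Then |y − 8| < 4 gives |y| > 4, so 8|y| > 32.
Then |3/y − (3/8)| < 3|y − 8|/32, which is < eps when |y − 8| < (32/3)eps.
Take delta = min(4, (32/3)eps). Then 0 < |y − 8| < delta gives both |y − 8| < 4 and |y − 8| < (32/3)eps, so |3/y − (3/8)| < eps.

delta = min(4, (32/3)eps)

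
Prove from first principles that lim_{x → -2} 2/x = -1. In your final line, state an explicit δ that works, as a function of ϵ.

δ = min(1, ϵ)

Fix ϵ > 0. We seek δ > 0 such that 0 < |x + 2| < δ implies |2/x + 1| < ϵ.
|2/x + 1| = 2·|-2 − x|/(2·|x|) = 2|x + 2|/(2|x|).
Require δ ≤ 1 so that |x| > 2 − 1 = 1, hence 2|x| > 2.
Then |2/x + 1| < 2|x + 2|/2, which is < ϵ when |x + 2| < ϵ.
Take δ = min(1, ϵ). Then 0 < |x + 2| < δ gives both |x + 2| < 1 and |x + 2| < ϵ, so |2/x + 1| < ϵ.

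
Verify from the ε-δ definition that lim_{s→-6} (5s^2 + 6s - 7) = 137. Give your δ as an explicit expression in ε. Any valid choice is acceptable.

Fix ε > 0. We want δ > 0 such that 0 < |s + 6| < δ implies |(5s^2 + 6s - 7) − 137| < ε.
(5s^2 + 6s - 7) − 137 = 5s^2 + 6s - 144 = (s + 6)(5s - 24).
So |(5s^2 + 6s - 7) − 137| = |s + 6|·|5s - 24|.
Assume first that |s + 6| < 2, so |s| < 8. Then |5s - 24| ≤ 5·8 + 24 = 64.
Hence |(5s^2 + 6s - 7) − 137| ≤ 64|s + 6| < ε provided |s + 6| < ε/64.
Choosing δ = min(2, ε/64) ensures both conditions, hence |(5s^2 + 6s - 7) − 137| < ε.

δ = min(2, ε/64)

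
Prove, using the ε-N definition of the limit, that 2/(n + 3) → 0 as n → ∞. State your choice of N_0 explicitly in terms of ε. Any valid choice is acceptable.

N_0 = 2/ε

Let ε > 0. For n ≥ 1, |2/(n + 3) − 0| = 2/(n + 3) ≤ 2/n.
We need 2/n < ε, i.e. n > 2/ε.
Take N_0 = 2/ε. If n > N_0 then |2/(n + 3)| ≤ 2/n < ε.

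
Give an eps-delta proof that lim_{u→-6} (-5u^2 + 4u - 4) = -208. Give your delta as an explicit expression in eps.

delta = min(1, eps/69)

Let eps > 0. We want delta > 0 such that 0 < |u + 6| < delta implies |(-5u^2 + 4u - 4) + 208| < eps.
(-5u^2 + 4u - 4) + 208 = -5u^2 + 4u + 204 = (u + 6)(-5u + 34).
So |(-5u^2 + 4u - 4) + 208| = |u + 6|·|-5u + 34|.
Assume first that |u + 6| < 1, so |u| < 7. Then |-5u + 34| ≤ 5·7 + 34 = 69.
Hence |(-5u^2 + 4u - 4) + 208| ≤ 69|u + 6| < eps provided |u + 6| < eps/69.
Choosing delta = min(1, eps/69) ensures both conditions, hence |(-5u^2 + 4u - 4) + 208| < eps.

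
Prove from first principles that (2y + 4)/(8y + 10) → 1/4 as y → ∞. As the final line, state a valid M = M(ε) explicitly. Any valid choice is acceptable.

Fix ε > 0. We seek M > 0 such that y > M implies |(2y + 4)/(8y + 10) − (1/4)| < ε.
(2y + 4)/(8y + 10) − (1/4) = (8(2y + 4) − 2(8y + 10)) / (8(8y + 10)) = 12/(8(8y + 10)).
For y > 0 we have 8y + 10 > 8y, so |(2y + 4)/(8y + 10) − (1/4)| = 12/(8(8y + 10)) < 12/(8·8y) = (3/16)/y.
Thus |(2y + 4)/(8y + 10) − (1/4)| < ε whenever y > (3/16)/ε.
Take M = (3/16)/ε. If y > M then |(2y + 4)/(8y + 10) − (1/4)| < (3/16)/y < ε.

M = (3/16)/ε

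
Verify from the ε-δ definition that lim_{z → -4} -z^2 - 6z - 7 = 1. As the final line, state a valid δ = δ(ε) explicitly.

δ = min(2, ε/8)

Let ε > 0 be given. We want δ > 0 such that 0 < |z + 4| < δ implies |(-z^2 - 6z - 7) − 1| < ε.
(-z^2 - 6z - 7) − 1 = -z^2 - 6z - 8 = (z + 4)(-z - 2).
So |(-z^2 - 6z - 7) − 1| = |z + 4|·|-z - 2|.
Require δ ≤ 2. Then |z + 4| < 2 gives |z| < 6, and by the triangle inequality |-z - 2| ≤ 6 + 2 = 8.
Hence |(-z^2 - 6z - 7) − 1| ≤ 8|z + 4| < ε provided |z + 4| < ε/8.
Take δ = min(2, ε/8). Then 0 < |z + 4| < δ gives both |z + 4| < 2 and |z + 4| < ε/8, so |(-z^2 - 6z - 7) − 1| < ε.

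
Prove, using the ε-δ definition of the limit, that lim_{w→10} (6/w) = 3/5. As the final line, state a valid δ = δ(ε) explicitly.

Fix ε > 0. We seek δ > 0 such that 0 < |w − 10| < δ implies |6/w − (3/5)| < ε.
|6/w − (3/5)| = 6·|10 − w|/(10·|w|) = 6|w − 10|/(10|w|).
Restrict δ ≤ 5. Then |w − 10| < 5 gives |w| > 5, so 10|w| > 50.
Then |6/w − (3/5)| < 6|w − 10|/50, which is < ε when |w − 10| < (25/3)ε.
Take δ = min(5, (25/3)ε). Then 0 < |w − 10| < δ gives both |w − 10| < 5 and |w − 10| < (25/3)ε, so |6/w − (3/5)| < ε.

δ = min(5, (25/3)ε)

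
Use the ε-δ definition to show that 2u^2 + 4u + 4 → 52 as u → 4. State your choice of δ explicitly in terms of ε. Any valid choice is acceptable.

Suppose ε > 0. We want δ > 0 such that 0 < |u − 4| < δ implies |(2u^2 + 4u + 4) − 52| < ε.
(2u^2 + 4u + 4) − 52 = 2u^2 + 4u - 48 = (u − 4)(2u + 12).
So |(2u^2 + 4u + 4) − 52| = |u − 4|·|2u + 12|.
Require δ ≤ 1. Then |u − 4| < 1 gives |u| < 5, and by the triangle inequality |2u + 12| ≤ 2·5 + 12 = 22.
Hence |(2u^2 + 4u + 4) − 52| ≤ 22|u − 4| < ε provided |u − 4| < ε/22.
Choosing δ = min(1, ε/22) ensures both conditions, hence |(2u^2 + 4u + 4) − 52| < ε.

δ = min(1, ε/22)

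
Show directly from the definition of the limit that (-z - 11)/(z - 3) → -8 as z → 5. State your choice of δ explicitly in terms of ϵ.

δ = min(1, (1/7)ϵ)

Suppose ϵ > 0. We want δ > 0 with 0 < |z − 5| < δ ⇒ |(-z - 11)/(z - 3) + 8| < ϵ.
Combining over a common denominator, (-z - 11)/(z - 3) + 8 = [(-z - 11)·2 − (-16)·(z - 3)] / [2·(z - 3)] = 14(z − 5) / (2(z - 3)).
So |(-z - 11)/(z - 3) + 8| = 14|z − 5| / (2·|z − 3|).
Require δ ≤ 1, so |z − 3| ≥ |2| − |z − 5| > 2 − 1 = 1.
Hence |(-z - 11)/(z - 3) + 8| < 14|z − 5|/(2·1) = 7|z − 5|, which is < ϵ once |z − 5| < (1/7)ϵ.
Take δ = min(1, (1/7)ϵ). Then 0 < |z − 5| < δ forces both bounds, so |(-z - 11)/(z - 3) + 8| < ϵ.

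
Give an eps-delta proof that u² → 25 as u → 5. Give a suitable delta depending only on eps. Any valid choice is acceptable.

Let eps > 0. We seek delta > 0 with 0 < |u − 5| < delta ⇒ |u² − 25| < eps.
Factor: u² − 25 = (u − 5)(u + 5), so |u² − 25| = |u − 5|·|u + 5|.
Restrict delta ≤ 2. Then |u − 5| < 2 gives |u| < 7, so by the triangle inequality |u + 5| ≤ 7 + 5 = 12.
Hence |u² − 25| ≤ 12|u − 5|, which is < eps once |u − 5| < eps/12.
Take delta = min(2, eps/12). If 0 < |u − 5| < delta then both bounds hold and |u² − 25| ≤ 12|u − 5| < 12·(eps/12) = eps.

delta = min(2, eps/12)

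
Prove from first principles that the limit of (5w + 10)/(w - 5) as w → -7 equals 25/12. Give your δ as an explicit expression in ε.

δ = min(6, (72/35)ε)

Let ε > 0 be given. We want δ > 0 with 0 < |w + 7| < δ ⇒ |(5w + 10)/(w - 5) − (25/12)| < ε.
Combining over a common denominator, (5w + 10)/(w - 5) − (25/12) = [(5w + 10)·(-12) − (-25)·(w - 5)] / [(-12)·(w - 5)] = -35(w + 7) / ((-12)(w - 5)).
So |(5w + 10)/(w - 5) − (25/12)| = 35|w + 7| / (12·|w − 5|).
Restrict δ ≤ 6. Then |w + 7| < 6 gives |w − 5| = |(w + 7) + (-12)| ≥ 12 − 6 = 6.
Hence |(5w + 10)/(w - 5) − (25/12)| < 35|w + 7|/(12·6) = (35/72)|w + 7|, which is < ε once |w + 7| < (72/35)ε.
Take δ = min(6, (72/35)ε). Then 0 < |w + 7| < δ forces both bounds, so |(5w + 10)/(w - 5) − (25/12)| < ε.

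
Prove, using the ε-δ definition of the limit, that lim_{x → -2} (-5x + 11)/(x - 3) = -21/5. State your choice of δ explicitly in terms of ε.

Fix ε > 0. We want δ > 0 with 0 < |x + 2| < δ ⇒ |(-5x + 11)/(x - 3) + 21/5| < ε.
Combining over a common denominator, (-5x + 11)/(x - 3) + 21/5 = [(-5x + 11)·(-5) − 21·(x - 3)] / [(-5)·(x - 3)] = 4(x + 2) / ((-5)(x - 3)).
So |(-5x + 11)/(x - 3) + 21/5| = 4|x + 2| / (5·|x − 3|).
Require δ ≤ 5/2, so |x − 3| ≥ |-5| − |x + 2| > 5 − 5/2 = 5/2.
Hence |(-5x + 11)/(x - 3) + 21/5| < 4|x + 2|/(5·(5/2)) = (8/25)|x + 2|, which is < ε once |x + 2| < (25/8)ε.
Take δ = min(5/2, (25/8)ε). Then 0 < |x + 2| < δ forces both bounds, so |(-5x + 11)/(x - 3) + 21/5| < ε.

δ = min(5/2, (25/8)ε)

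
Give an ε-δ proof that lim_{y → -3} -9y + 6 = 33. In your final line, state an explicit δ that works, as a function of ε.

δ = ε/9

Suppose ε > 0. We need δ > 0 so that 0 < |y + 3| < δ implies |(-9y + 6) − 33| < ε.
|(-9y + 6) − 33| = |-9y - 27| = 9|y + 3|.
So 9|y + 3| < ε exactly when |y + 3| < ε/9.
Choosing δ = ε/9 gives |(-9y + 6) − 33| = 9|y + 3| < ε whenever |y + 3| < δ.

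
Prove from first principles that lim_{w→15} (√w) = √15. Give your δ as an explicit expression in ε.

Let ε > 0. We want δ > 0 such that 0 < |w − 15| < δ implies |√w − √15| < ε.
Rationalise: √w − √15 = (w − 15)/(√w + √15), so |√w − √15| = |w − 15|/(√w + √15).
Restrict δ ≤ 15 so that |w − 15| < 15 forces w > 0, and then √w + √15 > √15.
Hence |√w − √15| < |w − 15|/√15, which is < ε once |w − 15| < √15·ε.
Take δ = min(15, √15·ε). If 0 < |w − 15| < δ then w > 0 and |√w − √15| < |w − 15|/√15 < ε.

δ = min(15, √15·ε)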